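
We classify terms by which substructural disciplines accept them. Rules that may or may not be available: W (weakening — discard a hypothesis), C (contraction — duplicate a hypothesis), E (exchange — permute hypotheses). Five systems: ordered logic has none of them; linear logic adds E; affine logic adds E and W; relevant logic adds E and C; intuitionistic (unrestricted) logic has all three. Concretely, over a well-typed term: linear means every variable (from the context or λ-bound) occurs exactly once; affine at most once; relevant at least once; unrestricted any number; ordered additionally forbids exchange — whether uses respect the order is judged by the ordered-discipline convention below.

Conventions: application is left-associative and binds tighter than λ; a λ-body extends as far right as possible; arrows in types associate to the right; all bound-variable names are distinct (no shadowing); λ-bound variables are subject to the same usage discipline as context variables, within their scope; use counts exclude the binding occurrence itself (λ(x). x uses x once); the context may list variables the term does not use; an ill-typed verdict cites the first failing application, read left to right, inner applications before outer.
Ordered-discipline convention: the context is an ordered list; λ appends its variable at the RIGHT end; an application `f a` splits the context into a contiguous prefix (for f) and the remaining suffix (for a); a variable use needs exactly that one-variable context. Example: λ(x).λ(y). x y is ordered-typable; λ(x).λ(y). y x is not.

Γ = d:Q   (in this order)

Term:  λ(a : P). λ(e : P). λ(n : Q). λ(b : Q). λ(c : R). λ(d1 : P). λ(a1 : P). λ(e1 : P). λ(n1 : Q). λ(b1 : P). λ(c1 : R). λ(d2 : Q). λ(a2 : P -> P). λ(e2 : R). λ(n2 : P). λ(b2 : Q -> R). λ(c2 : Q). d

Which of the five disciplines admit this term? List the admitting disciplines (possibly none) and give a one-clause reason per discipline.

admitting disciplines: affine, unrestricted
counts: d=1; a (λ-bound)=0; e (λ-bound)=0; n (λ-bound)=0; b (λ-bound)=0; c (λ-bound)=0; d1 (λ-bound)=0; a1 (λ-bound)=0; e1 (λ-bound)=0; n1 (λ-bound)=0; b1 (λ-bound)=0; c1 (λ-bound)=0; d2 (λ-bound)=0; a2 (λ-bound)=0; e2 (λ-bound)=0; n2 (λ-bound)=0; b2 (λ-bound)=0; c2 (λ-bound)=0
uses in reading order: d
typing: the term checks, with type P -> P -> Q -> Q -> R -> P -> P -> P -> Q -> P -> R -> Q -> (P -> P) -> R -> P -> (Q -> R) -> Q -> Q
ordered: ✗ — a, e, n, b, c, d1, a1, e1, n1, b1, c1, d2, a2, e2, n2, b2, c2 left unused
linear: ✗ — a, e, n, b, c, d1, a1, e1, n1, b1, c1, d2, a2, e2, n2, b2, c2 left unused
affine: ✓ — no duplicate uses among d, a, e, n, b, c, d1, a1, e1, n1, b1, c1, d2, a2, e2, n2, b2, c2
relevant: ✗ — a, e, n, b, c, d1, a1, e1, n1, b1, c1, d2, a2, e2, n2, b2, c2 left unused
unrestricted: ✓ — type-checks (P -> P -> Q -> Q -> R -> P -> P -> P -> Q -> P -> R -> Q -> (P -> P) -> R -> P -> (Q -> R) -> Q -> Q) and nothing is barred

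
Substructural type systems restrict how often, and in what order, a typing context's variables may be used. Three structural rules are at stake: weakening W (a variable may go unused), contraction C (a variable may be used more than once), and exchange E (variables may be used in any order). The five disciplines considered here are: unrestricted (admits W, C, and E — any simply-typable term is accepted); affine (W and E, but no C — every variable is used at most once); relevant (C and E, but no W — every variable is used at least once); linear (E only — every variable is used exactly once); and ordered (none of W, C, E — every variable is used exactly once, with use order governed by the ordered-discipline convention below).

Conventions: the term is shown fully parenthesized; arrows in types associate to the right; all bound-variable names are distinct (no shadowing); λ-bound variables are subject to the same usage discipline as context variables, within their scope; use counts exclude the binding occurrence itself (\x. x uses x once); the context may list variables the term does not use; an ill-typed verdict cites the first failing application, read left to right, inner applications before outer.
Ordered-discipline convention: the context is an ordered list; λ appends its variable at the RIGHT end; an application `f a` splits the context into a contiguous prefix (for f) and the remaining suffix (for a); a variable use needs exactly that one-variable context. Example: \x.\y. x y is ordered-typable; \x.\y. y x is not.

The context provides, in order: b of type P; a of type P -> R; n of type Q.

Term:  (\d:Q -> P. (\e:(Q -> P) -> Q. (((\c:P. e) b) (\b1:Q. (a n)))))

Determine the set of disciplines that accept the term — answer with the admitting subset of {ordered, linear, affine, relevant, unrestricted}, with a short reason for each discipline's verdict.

accepted by: none
variable uses: b: 1, a: 1, n: 1, d (bound): 0, e (bound): 1, c (bound): 0, b1 (bound): 0
uses in reading order: e, b, a, n
typing: ill-typed: a function awaiting P gets Q
ordered ✗ (a type mismatch blocks all five)
linear ✗ (the type mismatch rejects it)
affine ✗ (not simply typable)
relevant ✗ (fails simple typing)
unrestricted ✗ (a type mismatch blocks all five)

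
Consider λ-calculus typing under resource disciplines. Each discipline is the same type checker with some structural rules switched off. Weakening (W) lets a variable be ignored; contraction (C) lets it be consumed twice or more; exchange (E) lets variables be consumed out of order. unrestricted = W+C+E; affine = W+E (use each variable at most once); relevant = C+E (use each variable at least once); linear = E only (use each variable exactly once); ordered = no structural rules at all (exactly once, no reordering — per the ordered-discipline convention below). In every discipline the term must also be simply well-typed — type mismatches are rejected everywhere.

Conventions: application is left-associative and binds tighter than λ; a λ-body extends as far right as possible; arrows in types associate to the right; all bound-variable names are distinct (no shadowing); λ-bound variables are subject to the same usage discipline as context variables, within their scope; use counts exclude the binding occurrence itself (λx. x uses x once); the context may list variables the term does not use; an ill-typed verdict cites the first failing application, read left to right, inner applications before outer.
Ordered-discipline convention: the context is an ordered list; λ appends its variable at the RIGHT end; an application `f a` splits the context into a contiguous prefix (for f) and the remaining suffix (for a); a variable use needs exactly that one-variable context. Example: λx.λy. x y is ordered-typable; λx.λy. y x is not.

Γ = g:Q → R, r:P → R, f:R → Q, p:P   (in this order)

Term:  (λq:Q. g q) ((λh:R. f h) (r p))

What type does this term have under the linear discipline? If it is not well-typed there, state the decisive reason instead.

term : R
use counts: g: 1×; r: 1×; f: 1×; p: 1×; q [bound]: 1×; h [bound]: 1×
order of uses: g, q, f, h, r, p
typing: well-typed — term : R
all disciplines: ordered ✗, linear ✓, affine ✓, relevant ✓, unrestricted ✓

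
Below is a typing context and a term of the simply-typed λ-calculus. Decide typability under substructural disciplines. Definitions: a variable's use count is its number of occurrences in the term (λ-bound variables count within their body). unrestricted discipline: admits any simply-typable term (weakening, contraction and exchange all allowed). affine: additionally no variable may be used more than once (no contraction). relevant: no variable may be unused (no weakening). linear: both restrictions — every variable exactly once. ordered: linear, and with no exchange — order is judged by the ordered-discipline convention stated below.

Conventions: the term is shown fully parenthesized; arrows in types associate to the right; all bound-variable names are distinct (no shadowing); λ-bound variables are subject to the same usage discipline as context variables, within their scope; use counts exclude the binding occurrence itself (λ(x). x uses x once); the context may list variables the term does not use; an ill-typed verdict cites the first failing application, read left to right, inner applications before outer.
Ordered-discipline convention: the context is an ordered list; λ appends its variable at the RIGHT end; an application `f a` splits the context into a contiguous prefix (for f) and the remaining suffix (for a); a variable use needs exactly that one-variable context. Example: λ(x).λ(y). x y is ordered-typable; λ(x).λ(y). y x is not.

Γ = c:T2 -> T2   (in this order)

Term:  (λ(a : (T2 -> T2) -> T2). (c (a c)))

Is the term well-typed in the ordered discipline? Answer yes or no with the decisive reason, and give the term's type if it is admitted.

no — needs contraction — c ×2
use counts: c ×2; a [bound] ×1
use order (left to right): c, a, c
typing: ✓ — ((T2 -> T2) -> T2) -> T2
across the five disciplines: ordered ✗, linear ✗, affine ✗, relevant ✓, unrestricted ✓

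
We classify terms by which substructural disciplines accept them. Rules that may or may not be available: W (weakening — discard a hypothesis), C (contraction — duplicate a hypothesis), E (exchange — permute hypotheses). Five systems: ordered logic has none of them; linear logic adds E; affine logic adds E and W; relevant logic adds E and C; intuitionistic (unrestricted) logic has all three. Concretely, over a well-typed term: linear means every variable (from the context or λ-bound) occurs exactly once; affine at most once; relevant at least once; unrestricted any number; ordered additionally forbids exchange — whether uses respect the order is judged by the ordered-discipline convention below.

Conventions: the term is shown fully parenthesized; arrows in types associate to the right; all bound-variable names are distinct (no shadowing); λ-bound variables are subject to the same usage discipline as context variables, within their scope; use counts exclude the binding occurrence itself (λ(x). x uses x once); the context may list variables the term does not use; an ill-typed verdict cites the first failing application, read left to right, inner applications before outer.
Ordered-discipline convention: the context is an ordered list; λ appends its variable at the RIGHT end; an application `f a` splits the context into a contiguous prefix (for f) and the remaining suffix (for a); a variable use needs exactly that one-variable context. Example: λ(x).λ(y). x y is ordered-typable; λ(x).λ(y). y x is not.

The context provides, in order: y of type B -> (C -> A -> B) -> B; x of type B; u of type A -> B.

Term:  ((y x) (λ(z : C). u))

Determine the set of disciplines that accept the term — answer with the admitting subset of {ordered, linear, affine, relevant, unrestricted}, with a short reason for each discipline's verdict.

admitted in: affine, unrestricted
use counts: y ×1; x ×1; u ×1; z (bound) ×0
order of uses: y, x, u
typing: ✓ — B
ordered: ✗, unused: z — weakening required
linear: ✗, unused: z — weakening required
affine: ✓, no duplicate uses among y, x, u, z
relevant: ✗, unused: z — weakening required
unrestricted: ✓, type-checks (B) and nothing is barred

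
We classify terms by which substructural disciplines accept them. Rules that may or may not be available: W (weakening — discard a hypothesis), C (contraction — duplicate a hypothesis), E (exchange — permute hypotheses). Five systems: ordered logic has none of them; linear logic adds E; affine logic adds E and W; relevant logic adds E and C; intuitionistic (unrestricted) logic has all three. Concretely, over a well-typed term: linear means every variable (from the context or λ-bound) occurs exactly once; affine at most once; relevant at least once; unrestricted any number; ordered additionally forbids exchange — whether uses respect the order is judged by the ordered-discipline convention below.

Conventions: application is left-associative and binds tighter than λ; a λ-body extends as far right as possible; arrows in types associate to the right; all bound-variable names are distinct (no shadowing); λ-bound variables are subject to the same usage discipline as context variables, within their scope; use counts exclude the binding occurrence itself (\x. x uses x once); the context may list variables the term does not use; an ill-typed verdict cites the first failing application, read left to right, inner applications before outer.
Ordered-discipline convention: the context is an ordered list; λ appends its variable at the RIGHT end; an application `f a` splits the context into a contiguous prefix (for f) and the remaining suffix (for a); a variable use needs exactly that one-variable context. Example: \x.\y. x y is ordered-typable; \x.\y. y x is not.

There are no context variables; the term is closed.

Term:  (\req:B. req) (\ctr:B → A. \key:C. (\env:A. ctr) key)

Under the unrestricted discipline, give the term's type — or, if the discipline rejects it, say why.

not well-typed under unrestricted — not simply typable
use counts: req [bound]: 1×, ctr [bound]: 1×, key [bound]: 1×, env [bound]: 0×
left-to-right use order: req, ctr, key
typing: ill-typed: an argument C mismatches the expected A
summary: ordered ✗, linear ✗, affine ✗, relevant ✗, unrestricted ✗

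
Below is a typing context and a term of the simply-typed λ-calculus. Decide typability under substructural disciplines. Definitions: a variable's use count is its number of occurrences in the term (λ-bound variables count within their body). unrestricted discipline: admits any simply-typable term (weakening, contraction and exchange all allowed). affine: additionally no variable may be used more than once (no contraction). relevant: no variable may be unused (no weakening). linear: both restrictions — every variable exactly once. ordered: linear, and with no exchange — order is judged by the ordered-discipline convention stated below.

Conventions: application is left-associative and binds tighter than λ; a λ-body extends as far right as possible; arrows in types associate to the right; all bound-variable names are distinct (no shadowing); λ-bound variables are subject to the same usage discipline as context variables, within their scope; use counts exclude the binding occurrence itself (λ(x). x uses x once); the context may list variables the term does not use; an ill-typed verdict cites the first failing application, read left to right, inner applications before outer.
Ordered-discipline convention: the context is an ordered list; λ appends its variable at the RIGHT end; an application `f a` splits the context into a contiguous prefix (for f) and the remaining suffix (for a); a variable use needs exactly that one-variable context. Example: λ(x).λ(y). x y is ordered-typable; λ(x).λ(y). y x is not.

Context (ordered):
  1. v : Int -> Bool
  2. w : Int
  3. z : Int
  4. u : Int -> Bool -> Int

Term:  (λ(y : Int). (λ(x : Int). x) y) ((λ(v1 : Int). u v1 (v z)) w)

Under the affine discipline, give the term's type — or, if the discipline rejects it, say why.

term : Int
use counts: v: 1; w: 1; z: 1; u: 1; y [bound]: 1; x [bound]: 1; v1 [bound]: 1
use order (left to right): x, y, u, v1, v, z, w
typing: well-typed at Int
per-discipline verdicts: ordered ✗, linear ✓, affine ✓, relevant ✓, unrestricted ✓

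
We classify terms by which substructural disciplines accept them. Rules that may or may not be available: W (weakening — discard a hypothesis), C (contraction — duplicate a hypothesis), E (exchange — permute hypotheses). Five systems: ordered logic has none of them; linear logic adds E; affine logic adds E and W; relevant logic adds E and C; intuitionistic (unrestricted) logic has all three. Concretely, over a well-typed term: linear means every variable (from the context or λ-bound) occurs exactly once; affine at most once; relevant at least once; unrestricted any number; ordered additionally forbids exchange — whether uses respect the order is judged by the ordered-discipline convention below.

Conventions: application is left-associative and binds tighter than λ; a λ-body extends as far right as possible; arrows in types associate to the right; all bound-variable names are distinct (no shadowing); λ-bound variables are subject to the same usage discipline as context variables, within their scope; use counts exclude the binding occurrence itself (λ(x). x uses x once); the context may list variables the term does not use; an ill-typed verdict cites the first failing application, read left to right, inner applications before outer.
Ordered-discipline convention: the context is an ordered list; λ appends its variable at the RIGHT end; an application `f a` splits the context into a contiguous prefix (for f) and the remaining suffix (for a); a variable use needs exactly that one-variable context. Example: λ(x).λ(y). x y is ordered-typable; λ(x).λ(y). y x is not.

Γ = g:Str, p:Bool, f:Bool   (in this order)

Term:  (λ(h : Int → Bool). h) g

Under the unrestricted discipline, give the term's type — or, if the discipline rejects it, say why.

not well-typed under unrestricted — a type mismatch blocks all five
counts: g=1; p=0; f=0; h (bound)=1
left-to-right use order: h, g
typing: ill-typed: an argument Str mismatches the expected Int → Bool
across the five disciplines: ordered ✗, linear ✗, affine ✗, relevant ✗, unrestricted ✗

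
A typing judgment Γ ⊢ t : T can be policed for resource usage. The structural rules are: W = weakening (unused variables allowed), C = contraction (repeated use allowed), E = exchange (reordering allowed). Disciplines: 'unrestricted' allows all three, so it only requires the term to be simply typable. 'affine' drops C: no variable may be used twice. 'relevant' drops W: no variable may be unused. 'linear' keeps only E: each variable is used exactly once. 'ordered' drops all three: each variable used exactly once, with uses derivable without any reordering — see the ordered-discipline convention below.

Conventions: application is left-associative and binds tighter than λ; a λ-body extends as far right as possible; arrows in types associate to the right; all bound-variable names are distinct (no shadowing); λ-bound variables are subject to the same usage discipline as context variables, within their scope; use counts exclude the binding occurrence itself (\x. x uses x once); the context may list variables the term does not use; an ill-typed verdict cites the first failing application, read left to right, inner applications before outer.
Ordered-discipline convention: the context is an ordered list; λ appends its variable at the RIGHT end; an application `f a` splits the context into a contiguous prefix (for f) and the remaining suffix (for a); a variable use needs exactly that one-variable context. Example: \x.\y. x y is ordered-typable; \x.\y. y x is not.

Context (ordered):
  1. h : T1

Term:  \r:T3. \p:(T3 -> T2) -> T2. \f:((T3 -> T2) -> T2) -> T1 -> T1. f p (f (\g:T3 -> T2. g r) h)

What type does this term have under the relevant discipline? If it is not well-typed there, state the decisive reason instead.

term : T3 -> ((T3 -> T2) -> T2) -> (((T3 -> T2) -> T2) -> T1 -> T1) -> T1
usage: h: 1, r (bound): 1, p (bound): 1, f (bound): 2, g (bound): 1
left-to-right use order: f, p, f, g, r, h
typing: ✓ — T3 -> ((T3 -> T2) -> T2) -> (((T3 -> T2) -> T2) -> T1 -> T1) -> T1
all disciplines: ordered ✗, linear ✗, affine ✗, relevant ✓, unrestricted ✓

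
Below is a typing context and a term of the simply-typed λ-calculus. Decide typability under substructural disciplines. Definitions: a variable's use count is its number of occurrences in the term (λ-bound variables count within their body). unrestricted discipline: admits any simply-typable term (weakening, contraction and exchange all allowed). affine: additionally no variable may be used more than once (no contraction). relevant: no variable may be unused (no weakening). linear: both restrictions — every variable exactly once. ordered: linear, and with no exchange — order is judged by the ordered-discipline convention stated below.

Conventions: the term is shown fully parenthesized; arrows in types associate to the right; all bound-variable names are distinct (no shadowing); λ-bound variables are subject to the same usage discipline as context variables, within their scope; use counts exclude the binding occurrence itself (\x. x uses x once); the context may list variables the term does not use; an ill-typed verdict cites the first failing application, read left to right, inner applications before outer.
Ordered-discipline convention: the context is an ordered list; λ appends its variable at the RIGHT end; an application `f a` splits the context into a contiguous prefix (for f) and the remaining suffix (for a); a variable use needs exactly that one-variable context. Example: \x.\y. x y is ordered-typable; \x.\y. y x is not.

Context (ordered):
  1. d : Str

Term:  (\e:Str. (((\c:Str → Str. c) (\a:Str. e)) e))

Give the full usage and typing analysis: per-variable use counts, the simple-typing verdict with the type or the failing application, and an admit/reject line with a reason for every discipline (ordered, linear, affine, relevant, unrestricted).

counts: d: 0; e [bound]: 2; c [bound]: 1; a [bound]: 0
uses in reading order: c, e, e
typing: well-typed at Str → Str
ordered: ✗, uses contraction: e ×2; d, a never used (weakening)
linear: ✗, uses contraction: e ×2; d, a never used (weakening)
affine: ✗, uses contraction: e ×2
relevant: ✗, d, a never used (weakening)
unrestricted: ✓, typability at Str → Str is all that's needed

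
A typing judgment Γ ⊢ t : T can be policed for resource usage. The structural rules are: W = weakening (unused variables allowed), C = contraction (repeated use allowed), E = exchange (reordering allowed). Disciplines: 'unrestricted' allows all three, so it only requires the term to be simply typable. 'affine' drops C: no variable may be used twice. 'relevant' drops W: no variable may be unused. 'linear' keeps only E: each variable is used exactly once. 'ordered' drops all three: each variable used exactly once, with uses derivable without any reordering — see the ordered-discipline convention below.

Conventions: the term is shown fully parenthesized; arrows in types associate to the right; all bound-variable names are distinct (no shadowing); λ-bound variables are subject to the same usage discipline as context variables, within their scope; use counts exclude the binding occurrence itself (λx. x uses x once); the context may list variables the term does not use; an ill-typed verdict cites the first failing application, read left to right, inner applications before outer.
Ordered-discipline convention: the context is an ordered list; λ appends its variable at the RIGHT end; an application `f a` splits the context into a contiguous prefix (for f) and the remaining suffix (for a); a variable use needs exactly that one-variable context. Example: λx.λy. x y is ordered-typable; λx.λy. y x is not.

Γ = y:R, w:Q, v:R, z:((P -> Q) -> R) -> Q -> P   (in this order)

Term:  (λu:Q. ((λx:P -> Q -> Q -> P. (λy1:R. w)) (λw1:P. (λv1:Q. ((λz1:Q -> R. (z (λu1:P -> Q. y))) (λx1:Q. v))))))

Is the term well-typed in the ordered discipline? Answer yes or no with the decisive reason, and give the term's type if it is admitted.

no — u, x, y1, w1, v1, z1, u1, x1 left unused
variable uses: y=1; w=1; v=1; z=1; u (bound)=0; x (bound)=0; y1 (bound)=0; w1 (bound)=0; v1 (bound)=0; z1 (bound)=0; u1 (bound)=0; x1 (bound)=0
order of uses: w, z, y, v
typing: the term checks, with type Q -> R -> Q
all disciplines: ordered ✗; linear ✗; affine ✓; relevant ✗; unrestricted ✓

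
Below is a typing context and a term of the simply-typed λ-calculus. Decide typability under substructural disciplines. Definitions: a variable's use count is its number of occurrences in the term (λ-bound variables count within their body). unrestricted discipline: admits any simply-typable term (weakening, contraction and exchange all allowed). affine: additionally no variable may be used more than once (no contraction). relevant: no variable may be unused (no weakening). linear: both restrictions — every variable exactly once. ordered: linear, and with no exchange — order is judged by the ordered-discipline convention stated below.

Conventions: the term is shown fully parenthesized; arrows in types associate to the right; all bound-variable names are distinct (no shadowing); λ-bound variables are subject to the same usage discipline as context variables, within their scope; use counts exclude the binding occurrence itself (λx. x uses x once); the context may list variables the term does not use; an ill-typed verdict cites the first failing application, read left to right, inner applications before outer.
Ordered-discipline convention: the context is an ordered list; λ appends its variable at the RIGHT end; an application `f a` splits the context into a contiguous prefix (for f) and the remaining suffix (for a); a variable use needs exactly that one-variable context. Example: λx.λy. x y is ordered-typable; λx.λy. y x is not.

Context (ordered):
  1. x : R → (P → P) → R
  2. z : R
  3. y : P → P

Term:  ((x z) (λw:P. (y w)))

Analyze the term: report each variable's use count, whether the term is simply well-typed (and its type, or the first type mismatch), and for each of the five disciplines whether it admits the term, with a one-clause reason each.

variable uses: x=1; z=1; y=1; w (bound)=1
order of uses: x, z, y, w
typing: ✓ — R
ordered: ✓ — x, z, y, w once each; derivable with no W/C/E
linear: ✓ — exactly-once usage across x, z, y, w
affine: ✓ — x, z, y, w: no repeats, contraction unneeded
relevant: ✓ — at least one use each (x, z, y, w)
unrestricted: ✓ — well-typed at R; no restrictions here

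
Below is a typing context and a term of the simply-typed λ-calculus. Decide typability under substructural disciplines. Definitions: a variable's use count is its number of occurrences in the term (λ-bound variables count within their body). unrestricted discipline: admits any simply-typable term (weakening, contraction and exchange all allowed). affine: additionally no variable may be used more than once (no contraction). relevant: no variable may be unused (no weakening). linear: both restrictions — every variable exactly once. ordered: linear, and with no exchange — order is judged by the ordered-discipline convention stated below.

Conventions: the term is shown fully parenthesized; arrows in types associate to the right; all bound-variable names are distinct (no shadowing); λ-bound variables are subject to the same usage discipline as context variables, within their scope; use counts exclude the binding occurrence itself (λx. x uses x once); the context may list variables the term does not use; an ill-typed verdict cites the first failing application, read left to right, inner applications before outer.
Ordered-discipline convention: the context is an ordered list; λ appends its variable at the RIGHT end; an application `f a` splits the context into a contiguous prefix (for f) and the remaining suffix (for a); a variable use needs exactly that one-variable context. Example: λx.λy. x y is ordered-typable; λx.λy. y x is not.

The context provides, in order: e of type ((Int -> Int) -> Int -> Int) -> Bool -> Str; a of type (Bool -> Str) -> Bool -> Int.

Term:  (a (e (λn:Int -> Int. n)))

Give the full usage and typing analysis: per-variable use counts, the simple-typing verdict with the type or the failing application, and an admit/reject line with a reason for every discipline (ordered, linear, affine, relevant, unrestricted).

usage: e: 1×, a: 1×, n [bound]: 1×
left-to-right use order: a, e, n
typing: well-typed at Bool -> Int
ordered ✗ (no ordered split (uses run a, e, n))
linear ✓ (exactly-once usage across e, a, n)
affine ✓ (at most one use each (e, a, n))
relevant ✓ (every one of e, a, n appears)
unrestricted ✓ (type-checks (Bool -> Int) and nothing is barred)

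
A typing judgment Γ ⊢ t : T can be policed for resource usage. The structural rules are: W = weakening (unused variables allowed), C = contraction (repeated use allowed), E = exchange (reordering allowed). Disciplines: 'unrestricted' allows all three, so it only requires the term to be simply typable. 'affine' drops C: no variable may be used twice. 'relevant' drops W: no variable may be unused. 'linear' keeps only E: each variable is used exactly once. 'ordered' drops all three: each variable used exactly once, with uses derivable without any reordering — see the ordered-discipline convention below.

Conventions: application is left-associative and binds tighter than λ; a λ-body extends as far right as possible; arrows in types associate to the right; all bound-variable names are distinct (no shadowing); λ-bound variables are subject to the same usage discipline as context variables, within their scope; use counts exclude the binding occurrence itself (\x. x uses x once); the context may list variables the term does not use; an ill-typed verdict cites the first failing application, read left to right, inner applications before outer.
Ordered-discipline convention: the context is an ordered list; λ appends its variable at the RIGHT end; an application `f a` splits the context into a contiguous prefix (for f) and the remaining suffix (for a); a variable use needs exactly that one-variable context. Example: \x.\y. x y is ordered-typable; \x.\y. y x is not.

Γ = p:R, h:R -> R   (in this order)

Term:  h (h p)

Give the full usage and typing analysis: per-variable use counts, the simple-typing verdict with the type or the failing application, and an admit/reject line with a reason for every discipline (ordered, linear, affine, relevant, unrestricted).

variable uses: p ×1, h ×2
order of uses: h, h, p
typing: ✓ — R
ordered: ✗, uses contraction: h ×2
linear: ✗, uses contraction: h ×2
affine: ✗, uses contraction: h ×2
relevant: ✓, p, h: all used, weakening unneeded
unrestricted: ✓, simply typable at R; W, C, E all held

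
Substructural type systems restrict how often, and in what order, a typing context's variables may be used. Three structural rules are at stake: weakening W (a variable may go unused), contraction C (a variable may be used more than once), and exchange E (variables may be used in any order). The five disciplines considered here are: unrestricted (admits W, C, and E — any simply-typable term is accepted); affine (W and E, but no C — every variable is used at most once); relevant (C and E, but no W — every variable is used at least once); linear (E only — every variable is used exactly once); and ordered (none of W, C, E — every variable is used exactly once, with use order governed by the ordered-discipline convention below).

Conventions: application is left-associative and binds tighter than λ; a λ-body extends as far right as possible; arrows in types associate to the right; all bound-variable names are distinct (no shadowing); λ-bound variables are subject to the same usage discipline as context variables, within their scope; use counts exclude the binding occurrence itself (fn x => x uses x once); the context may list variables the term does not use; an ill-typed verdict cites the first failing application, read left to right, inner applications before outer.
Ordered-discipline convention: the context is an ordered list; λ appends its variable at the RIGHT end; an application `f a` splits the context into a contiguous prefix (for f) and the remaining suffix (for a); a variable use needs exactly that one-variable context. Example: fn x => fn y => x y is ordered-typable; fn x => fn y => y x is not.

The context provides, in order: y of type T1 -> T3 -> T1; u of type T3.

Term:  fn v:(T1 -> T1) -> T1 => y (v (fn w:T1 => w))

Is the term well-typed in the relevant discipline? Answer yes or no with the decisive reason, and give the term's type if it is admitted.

no — u left unused
counts: y=1; u=0; v (λ-bound)=1; w (λ-bound)=1
use order (left to right): y, v, w
typing: well-typed — term : ((T1 -> T1) -> T1) -> T3 -> T1
per-discipline verdicts: ordered ✗ | linear ✗ | affine ✓ | relevant ✗ | unrestricted ✓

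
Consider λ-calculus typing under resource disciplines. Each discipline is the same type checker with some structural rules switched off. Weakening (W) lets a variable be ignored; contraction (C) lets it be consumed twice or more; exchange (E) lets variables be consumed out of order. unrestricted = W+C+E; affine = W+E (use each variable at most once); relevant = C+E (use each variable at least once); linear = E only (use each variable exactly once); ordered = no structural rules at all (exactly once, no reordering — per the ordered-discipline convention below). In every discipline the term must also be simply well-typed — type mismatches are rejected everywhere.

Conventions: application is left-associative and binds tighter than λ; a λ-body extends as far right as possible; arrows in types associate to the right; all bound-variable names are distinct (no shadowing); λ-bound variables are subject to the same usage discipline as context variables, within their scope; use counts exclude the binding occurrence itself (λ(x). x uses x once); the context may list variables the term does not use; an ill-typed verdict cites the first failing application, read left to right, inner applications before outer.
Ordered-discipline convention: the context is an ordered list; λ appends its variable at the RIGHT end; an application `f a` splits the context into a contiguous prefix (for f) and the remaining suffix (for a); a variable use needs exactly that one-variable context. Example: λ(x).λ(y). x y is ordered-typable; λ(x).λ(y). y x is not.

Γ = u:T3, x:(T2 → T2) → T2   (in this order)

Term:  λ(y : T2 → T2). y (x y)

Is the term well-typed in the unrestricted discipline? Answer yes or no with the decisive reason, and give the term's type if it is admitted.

yes — simply typable at (T2 → T2) → T2; W, C, E all held; term : (T2 → T2) → T2
variable uses: u: 0, x: 1, y [bound]: 2
uses in reading order: y, x, y
typing: the term checks, with type (T2 → T2) → T2
per-discipline verdicts: ordered ✗ | linear ✗ | affine ✗ | relevant ✗ | unrestricted ✓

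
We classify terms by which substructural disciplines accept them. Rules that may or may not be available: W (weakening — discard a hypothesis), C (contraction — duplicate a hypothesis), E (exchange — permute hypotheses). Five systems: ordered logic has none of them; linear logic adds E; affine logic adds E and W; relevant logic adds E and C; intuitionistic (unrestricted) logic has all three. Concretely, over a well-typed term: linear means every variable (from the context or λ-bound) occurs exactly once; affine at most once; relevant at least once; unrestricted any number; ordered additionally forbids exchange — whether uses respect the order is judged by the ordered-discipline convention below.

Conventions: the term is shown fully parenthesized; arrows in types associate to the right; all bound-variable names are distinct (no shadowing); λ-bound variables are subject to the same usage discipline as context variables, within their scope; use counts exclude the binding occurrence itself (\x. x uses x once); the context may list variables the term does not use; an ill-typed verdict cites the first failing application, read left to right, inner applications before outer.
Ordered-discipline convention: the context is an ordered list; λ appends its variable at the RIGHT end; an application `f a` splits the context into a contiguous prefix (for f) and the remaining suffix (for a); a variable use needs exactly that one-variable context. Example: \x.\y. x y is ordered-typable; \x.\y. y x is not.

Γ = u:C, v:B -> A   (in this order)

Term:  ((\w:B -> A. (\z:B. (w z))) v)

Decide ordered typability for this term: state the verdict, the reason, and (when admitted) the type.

no — needs weakening: u unused
variable uses: u=0; v=1; w (λ-bound)=1; z (λ-bound)=1
order of uses: w, z, v
typing: well-typed at B -> A
per-discipline verdicts: ordered ✗ · linear ✗ · affine ✓ · relevant ✗ · unrestricted ✓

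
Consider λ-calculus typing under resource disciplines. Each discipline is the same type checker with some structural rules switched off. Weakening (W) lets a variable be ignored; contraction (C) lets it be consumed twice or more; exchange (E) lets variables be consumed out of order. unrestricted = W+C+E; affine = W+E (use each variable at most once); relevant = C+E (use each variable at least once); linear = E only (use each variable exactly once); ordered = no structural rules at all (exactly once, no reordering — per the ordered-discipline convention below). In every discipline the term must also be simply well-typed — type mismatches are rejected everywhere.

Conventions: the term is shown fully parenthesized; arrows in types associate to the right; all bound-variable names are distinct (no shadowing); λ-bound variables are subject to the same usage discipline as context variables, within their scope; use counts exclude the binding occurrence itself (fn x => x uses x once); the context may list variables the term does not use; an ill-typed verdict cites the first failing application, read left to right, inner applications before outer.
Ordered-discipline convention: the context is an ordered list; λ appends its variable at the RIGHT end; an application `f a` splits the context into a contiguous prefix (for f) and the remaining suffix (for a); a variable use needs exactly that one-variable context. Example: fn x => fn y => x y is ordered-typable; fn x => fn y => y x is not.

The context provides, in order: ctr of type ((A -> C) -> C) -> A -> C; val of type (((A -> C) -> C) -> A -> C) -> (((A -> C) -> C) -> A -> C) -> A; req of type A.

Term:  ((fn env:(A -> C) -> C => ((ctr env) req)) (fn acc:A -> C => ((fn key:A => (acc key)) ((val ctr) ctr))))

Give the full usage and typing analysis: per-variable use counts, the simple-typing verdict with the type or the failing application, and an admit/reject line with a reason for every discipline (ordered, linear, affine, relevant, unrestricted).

usage: ctr=3, val=1, req=1, env (λ-bound)=1, acc (λ-bound)=1, key (λ-bound)=1
uses in reading order: ctr, env, req, acc, key, val, ctr, ctr
typing: the term checks, with type C
ordered: ✗ — repeated use of ctr ×3
linear: ✗ — repeated use of ctr ×3
affine: ✗ — repeated use of ctr ×3
relevant: ✓ — every one of ctr, val, req, env, acc, key appears
unrestricted: ✓ — type-checks (C) and nothing is barred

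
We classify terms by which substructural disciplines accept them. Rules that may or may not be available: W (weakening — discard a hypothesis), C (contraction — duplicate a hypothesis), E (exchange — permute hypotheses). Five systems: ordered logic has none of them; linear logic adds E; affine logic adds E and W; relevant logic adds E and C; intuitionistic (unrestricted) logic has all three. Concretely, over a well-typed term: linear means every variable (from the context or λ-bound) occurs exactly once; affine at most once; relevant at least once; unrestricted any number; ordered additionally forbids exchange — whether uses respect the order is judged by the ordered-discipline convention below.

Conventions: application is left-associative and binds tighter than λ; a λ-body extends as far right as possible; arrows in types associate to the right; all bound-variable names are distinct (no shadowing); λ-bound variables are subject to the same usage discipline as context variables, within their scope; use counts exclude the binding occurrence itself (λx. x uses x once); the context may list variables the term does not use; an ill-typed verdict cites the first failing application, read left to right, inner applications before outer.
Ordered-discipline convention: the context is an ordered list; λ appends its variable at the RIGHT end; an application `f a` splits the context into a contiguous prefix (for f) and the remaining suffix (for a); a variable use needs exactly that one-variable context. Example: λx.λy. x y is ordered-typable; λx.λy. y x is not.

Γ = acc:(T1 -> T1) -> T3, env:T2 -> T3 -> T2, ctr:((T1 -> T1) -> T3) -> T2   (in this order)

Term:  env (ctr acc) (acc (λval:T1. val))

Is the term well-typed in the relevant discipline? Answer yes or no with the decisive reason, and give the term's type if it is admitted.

yes — every one of acc, env, ctr, val appears; term : T2
variable uses: acc: 2×, env: 1×, ctr: 1×, val (λ-bound): 1×
use order (left to right): env, ctr, acc, acc, val
typing: well-typed — term : T2
per-discipline verdicts: ordered ✗ · linear ✗ · affine ✗ · relevant ✓ · unrestricted ✓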